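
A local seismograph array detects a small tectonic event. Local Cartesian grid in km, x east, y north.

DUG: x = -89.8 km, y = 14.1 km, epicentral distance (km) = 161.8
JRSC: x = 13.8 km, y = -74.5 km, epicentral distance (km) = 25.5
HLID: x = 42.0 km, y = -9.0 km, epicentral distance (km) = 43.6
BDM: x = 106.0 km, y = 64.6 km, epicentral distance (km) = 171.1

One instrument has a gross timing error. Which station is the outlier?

HLID

Solve using three stations at a time. Using DUG, JRSC, BDM (subtract circle equations pairwise → linear system) gives (x, y) ≈ (33.7, -90.5).
Distances from that point to each station vs reported:
  DUG: calculated 161.8 vs reported 161.8 → residual 0.0 km
  JRSC: calculated 25.5 vs reported 25.5 → residual 0.0 km
  HLID: calculated 81.9 vs reported 43.6 → residual 38.3 km
  BDM: calculated 171.1 vs reported 171.1 → residual 0.0 km
DUG, JRSC, BDM are mutually consistent (residuals ≈ 0); HLID is off by 38.3 km.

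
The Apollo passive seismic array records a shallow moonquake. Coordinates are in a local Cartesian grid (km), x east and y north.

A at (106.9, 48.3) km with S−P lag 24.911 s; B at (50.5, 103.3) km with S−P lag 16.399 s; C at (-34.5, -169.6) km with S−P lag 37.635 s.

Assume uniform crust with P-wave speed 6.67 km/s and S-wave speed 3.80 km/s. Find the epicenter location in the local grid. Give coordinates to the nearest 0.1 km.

Distance from S−P lag: d = Δt · v_P v_S / (v_P − v_S) = Δt · (6.67·3.80)/(6.67−3.80) ≈ 8.8314·Δt.
So d_A = 220.00, d_B = 144.83, d_C = 332.37 km.
Circle about each station: (x − 106.9)² + (y − 48.3)² = 220.00²; (x − 50.5)² + (y − 103.3)² = 144.83²; (x + 34.5)² + (y + 169.6)² = 332.37².
Subtracting the A equation from the B and C equations removes the quadratic terms:
-112.8 x + 110.0 y = 26884.91
-282.8 x − 435.8 y = -45875.91
Solving the 2×2 system: x ≈ -83.1, y ≈ 159.2 km.

x ≈ -83.1 km, y ≈ 159.2 km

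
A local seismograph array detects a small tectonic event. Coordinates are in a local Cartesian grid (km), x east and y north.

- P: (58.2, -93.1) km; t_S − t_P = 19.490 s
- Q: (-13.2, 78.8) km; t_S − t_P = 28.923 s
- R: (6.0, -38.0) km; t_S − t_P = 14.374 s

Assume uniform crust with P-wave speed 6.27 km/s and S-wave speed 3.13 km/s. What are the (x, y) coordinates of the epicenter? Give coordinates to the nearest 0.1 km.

Distance from S−P lag: d = Δt · v_P v_S / (v_P − v_S) = Δt · (6.27·3.13)/(6.27−3.13) ≈ 6.2500·Δt.
So d_P = 121.81, d_Q = 180.77, d_R = 89.84 km.
Circle about each station: (x − 58.2)² + (y + 93.1)² = 121.81²; (x + 13.2)² + (y − 78.8)² = 180.77²; (x − 6.0)² + (y + 38.0)² = 89.84².
Subtracting pairs of circle equations eliminates x²+y² and gives linear equations (the radical axes):
-142.8 x + 343.8 y = -23511.29
-104.4 x + 110.2 y = -3808.40
Solving the 2×2 system: x ≈ -63.6, y ≈ -94.8 km.

-63.6 km east, -94.8 km north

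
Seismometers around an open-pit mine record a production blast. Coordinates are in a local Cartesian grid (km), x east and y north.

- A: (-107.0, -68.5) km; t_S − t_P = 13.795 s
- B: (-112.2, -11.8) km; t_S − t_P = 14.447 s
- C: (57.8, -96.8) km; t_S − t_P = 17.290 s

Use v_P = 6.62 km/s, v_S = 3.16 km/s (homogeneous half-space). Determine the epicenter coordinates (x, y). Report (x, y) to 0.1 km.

Distance from S−P lag: d = Δt · v_P v_S / (v_P − v_S) = Δt · (6.62·3.16)/(6.62−3.16) ≈ 6.0460·Δt.
So d_A = 83.40, d_B = 87.35, d_C = 104.54 km.
Circle about each station: (x + 107.0)² + (y + 68.5)² = 83.40²; (x + 112.2)² + (y + 11.8)² = 87.35²; (x − 57.8)² + (y + 96.8)² = 104.54².
Subtracting the A equation from the B and C equations removes the quadratic terms:
-10.4 x + 113.4 y = -4087.63
329.6 x − 56.6 y = -7403.22
Solving the 2×2 system: x ≈ -29.1, y ≈ -38.7 km.

x ≈ -29.1 km, y ≈ -38.7 km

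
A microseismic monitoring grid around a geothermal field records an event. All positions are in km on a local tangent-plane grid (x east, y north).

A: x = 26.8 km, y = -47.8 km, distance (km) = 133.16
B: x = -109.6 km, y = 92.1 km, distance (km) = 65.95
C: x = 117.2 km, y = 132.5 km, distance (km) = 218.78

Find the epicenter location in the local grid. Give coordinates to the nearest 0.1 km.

Circle about each station: (x − 26.8)² + (y + 47.8)² = 133.16²; (x + 109.6)² + (y − 92.1)² = 65.95²; (x − 117.2)² + (y − 132.5)² = 218.78².
Subtracting the A equation from the B and C equations removes the quadratic terms:
-272.8 x + 279.8 y = 30873.67
180.8 x + 360.6 y = -1844.09
Solving the 2×2 system: x ≈ -78.2, y ≈ 34.1 km.

-78.2 km east, 34.1 km north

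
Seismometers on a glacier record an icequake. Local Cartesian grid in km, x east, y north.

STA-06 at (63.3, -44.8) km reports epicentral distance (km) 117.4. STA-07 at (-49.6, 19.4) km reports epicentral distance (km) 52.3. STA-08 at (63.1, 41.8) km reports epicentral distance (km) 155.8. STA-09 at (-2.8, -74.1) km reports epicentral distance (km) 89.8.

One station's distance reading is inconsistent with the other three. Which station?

STA-06

Solve using three stations at a time. Using STA-07, STA-08, STA-09 (subtract circle equations pairwise → linear system) gives (x, y) ≈ (-77.8, -24.7).
Distances from that point to each station vs reported:
  STA-06: calculated 142.5 vs reported 117.4 → residual 25.1 km
  STA-07: calculated 52.3 vs reported 52.3 → residual 0.0 km
  STA-08: calculated 155.8 vs reported 155.8 → residual 0.0 km
  STA-09: calculated 89.8 vs reported 89.8 → residual 0.0 km
STA-07, STA-08, STA-09 are mutually consistent (residuals ≈ 0); STA-06 is off by 25.1 km.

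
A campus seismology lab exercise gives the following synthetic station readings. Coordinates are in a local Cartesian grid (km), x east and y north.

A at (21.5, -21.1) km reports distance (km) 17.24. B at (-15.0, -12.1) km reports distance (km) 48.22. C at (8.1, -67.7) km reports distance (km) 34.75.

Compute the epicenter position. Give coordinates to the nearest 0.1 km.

Circle about each station: (x − 21.5)² + (y + 21.1)² = 17.24²; (x + 15.0)² + (y + 12.1)² = 48.22²; (x − 8.1)² + (y + 67.7)² = 34.75².
Subtracting the A equation from the B and C equations removes the quadratic terms:
-73.0 x + 18.0 y = -2564.00
-26.8 x − 93.2 y = 2831.10
Solving the 2×2 system: x ≈ 25.8, y ≈ -37.8 km.

25.8 km east, -37.8 km north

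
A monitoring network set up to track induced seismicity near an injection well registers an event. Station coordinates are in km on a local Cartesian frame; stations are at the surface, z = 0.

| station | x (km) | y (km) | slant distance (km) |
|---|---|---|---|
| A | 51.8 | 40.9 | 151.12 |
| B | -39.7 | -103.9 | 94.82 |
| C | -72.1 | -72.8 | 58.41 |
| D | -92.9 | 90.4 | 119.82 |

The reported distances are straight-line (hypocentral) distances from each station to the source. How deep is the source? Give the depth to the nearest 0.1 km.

depth ≈ 31.7 km

Each station gives a sphere (x−x_i)² + (y−y_i)² + z² = d_i² (stations at z=0).
Subtracting the A sphere from B and C: z² cancels, leaving linear equations in x and y:
-183.0 x − 289.6 y = 21861.67
-247.8 x − 227.4 y = 25567.73
Solving: x ≈ -80.702, y ≈ -24.493 km (keep extra digits for the depth step; rounded: -80.7, -24.5).
Then from the A sphere: z² = 151.12² − (x − 51.8)² − (y − 40.9)² with x = -80.702, y = -24.493, so z ≈ 31.690 ≈ 31.7 km.
Check against D (with the unrounded solution): distance 119.81 ≈ 119.82 km. ✓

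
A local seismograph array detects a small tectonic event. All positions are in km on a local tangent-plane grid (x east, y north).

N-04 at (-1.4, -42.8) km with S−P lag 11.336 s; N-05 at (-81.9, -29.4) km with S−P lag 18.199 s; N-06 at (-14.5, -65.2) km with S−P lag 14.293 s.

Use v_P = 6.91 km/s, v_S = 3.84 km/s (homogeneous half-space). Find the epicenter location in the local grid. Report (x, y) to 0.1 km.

Distance from S−P lag: d = Δt · v_P v_S / (v_P − v_S) = Δt · (6.91·3.84)/(6.91−3.84) ≈ 8.6431·Δt.
So d_N-04 = 97.98, d_N-05 = 157.30, d_N-06 = 123.54 km.
Circle about each station: (x + 1.4)² + (y + 42.8)² = 97.98²; (x + 81.9)² + (y + 29.4)² = 157.30²; (x + 14.5)² + (y + 65.2)² = 123.54².
Subtracting pairs of circle equations eliminates x²+y² and gives linear equations (the radical axes):
-161.0 x + 26.8 y = -9405.04
-26.2 x − 44.8 y = -3034.56
Solving the 2×2 system: x ≈ 63.5, y ≈ 30.6 km.

63.5 km east, 30.6 km north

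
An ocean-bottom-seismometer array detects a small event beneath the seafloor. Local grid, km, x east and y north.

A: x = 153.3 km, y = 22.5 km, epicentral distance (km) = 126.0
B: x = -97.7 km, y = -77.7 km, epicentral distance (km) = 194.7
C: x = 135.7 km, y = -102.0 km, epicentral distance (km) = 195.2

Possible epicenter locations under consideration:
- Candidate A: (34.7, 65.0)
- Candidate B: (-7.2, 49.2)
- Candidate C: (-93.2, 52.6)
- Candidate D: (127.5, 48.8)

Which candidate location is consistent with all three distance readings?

Candidate A

For each candidate, compare |candidate − station| to the reported distance:
Candidate A: residuals A 0.0, B 0.0, C 0.0 → max 0.0 km
Candidate B: residuals A 36.7, B 38.8, C 12.8 → max 38.8 km
Candidate C: residuals A 122.3, B 64.3, C 81.0 → max 122.3 km
Candidate D: residuals A 89.2, B 63.6, C 44.2 → max 89.2 km
Only Candidate A has all residuals ≈ 0.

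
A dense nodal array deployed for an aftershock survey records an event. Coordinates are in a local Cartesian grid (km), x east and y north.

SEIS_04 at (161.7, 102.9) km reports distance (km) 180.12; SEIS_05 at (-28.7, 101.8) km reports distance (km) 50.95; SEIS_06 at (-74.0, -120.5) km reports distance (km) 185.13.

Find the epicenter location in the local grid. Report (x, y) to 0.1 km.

(-11.6, 53.8)

Circle about each station: (x − 161.7)² + (y − 102.9)² = 180.12²; (x + 28.7)² + (y − 101.8)² = 50.95²; (x + 74.0)² + (y + 120.5)² = 185.13².
Subtracting pairs of circle equations eliminates x²+y² and gives linear equations (the radical axes):
-380.8 x − 2.2 y = 4298.94
-471.4 x − 446.8 y = -18568.95
Solving the 2×2 system: x ≈ -11.6, y ≈ 53.8 km.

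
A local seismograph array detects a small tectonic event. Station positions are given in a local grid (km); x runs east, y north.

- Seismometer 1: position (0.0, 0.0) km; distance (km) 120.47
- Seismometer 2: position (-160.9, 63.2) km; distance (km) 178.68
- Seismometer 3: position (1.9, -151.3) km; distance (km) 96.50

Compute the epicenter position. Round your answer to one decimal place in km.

Circle about each station: x² + y² = 120.47²; (x + 160.9)² + (y − 63.2)² = 178.68²; (x − 1.9)² + (y + 151.3)² = 96.50².
Subtracting the Seismometer 1 equation from the Seismometer 2 and Seismometer 3 equations removes the quadratic terms:
-321.8 x + 126.4 y = 12469.53
3.8 x − 302.6 y = 28096.07
Solving the 2×2 system: x ≈ -75.6, y ≈ -93.8 km.

x ≈ -75.6 km, y ≈ -93.8 km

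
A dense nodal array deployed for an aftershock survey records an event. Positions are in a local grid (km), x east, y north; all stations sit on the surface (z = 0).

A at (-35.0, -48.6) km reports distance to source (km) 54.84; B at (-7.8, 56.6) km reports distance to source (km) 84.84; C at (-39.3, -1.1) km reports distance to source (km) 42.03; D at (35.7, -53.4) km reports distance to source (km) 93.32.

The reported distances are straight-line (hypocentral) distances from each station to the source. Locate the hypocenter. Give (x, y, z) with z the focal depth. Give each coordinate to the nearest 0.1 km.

Each station gives a sphere (x−x_i)² + (y−y_i)² + z² = d_i² (stations at z=0).
Subtracting the A sphere from B and C: z² cancels, leaving linear equations in x and y:
54.4 x + 210.4 y = -4512.96
-8.6 x + 95.0 y = -800.36
Solving: x ≈ -37.311, y ≈ -11.802 km (keep extra digits for the depth step; rounded: -37.3, -11.8).
Then from the A sphere: z² = 54.84² − (x + 35.0)² − (y + 48.6)² with x = -37.311, y = -11.802, so z ≈ 40.595 ≈ 40.6 km.

x ≈ -37.3 km, y ≈ -11.8 km, depth ≈ 40.6 km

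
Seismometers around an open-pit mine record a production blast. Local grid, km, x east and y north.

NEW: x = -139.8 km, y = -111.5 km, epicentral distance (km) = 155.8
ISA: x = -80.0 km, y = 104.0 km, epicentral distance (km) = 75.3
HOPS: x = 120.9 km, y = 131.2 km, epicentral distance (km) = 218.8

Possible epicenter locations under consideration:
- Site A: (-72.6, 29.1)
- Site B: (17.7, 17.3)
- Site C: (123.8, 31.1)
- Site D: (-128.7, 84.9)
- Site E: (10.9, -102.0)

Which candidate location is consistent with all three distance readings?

For each candidate, compare |candidate − station| to the reported distance:
Site A: residuals NEW 0.0, ISA 0.0, HOPS 0.0 → max 0.0 km
Site B: residuals NEW 47.7, ISA 55.3, HOPS 65.1 → max 65.1 km
Site C: residuals NEW 143.9, ISA 141.1, HOPS 118.7 → max 143.9 km
Site D: residuals NEW 40.9, ISA 23.0, HOPS 35.1 → max 40.9 km
Site E: residuals NEW 4.8, ISA 149.9, HOPS 39.0 → max 149.9 km
Only Site A has all residuals ≈ 0.

Site A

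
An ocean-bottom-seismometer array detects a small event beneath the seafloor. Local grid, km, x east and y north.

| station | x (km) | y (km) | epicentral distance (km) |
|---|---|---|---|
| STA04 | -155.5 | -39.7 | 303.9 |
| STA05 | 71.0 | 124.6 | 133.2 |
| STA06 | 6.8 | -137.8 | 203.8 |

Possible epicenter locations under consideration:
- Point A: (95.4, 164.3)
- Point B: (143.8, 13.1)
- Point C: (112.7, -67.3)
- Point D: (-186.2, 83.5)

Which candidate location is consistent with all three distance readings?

Point B

For each candidate, compare |candidate − station| to the reported distance:
Point A: residuals STA04 19.5, STA05 86.6, STA06 111.0 → max 111.0 km
Point B: residuals STA04 0.0, STA05 0.0, STA06 0.0 → max 0.0 km
Point C: residuals STA04 34.3, STA05 63.2, STA06 76.6 → max 76.6 km
Point D: residuals STA04 176.9, STA05 127.3, STA06 89.8 → max 176.9 km
Only Point B has all residuals ≈ 0.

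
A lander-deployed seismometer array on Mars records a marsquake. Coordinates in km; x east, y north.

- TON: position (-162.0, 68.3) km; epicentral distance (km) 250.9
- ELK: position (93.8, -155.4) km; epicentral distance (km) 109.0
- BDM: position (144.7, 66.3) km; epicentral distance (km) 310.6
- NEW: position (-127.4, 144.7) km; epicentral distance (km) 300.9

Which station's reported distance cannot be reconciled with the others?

BDM

Solve using three stations at a time. Using TON, ELK, NEW (subtract circle equations pairwise → linear system) gives (x, y) ≈ (-13.1, -133.7).
Distances from that point to each station vs reported:
  TON: calculated 250.9 vs reported 250.9 → residual 0.0 km
  ELK: calculated 109.1 vs reported 109.0 → residual 0.1 km
  BDM: calculated 254.7 vs reported 310.6 → residual 55.9 km
  NEW: calculated 300.9 vs reported 300.9 → residual 0.0 km
TON, ELK, NEW are mutually consistent (residuals ≈ 0); BDM is off by 55.9 km.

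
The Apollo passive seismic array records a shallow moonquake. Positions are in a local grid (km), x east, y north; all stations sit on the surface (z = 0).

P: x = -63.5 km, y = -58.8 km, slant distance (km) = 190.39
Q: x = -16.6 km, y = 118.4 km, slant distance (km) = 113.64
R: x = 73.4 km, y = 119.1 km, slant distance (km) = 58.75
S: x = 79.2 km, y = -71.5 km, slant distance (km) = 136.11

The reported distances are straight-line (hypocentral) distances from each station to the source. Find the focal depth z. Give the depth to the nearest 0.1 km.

z ≈ 17.2 km

Each station gives a sphere (x−x_i)² + (y−y_i)² + z² = d_i² (stations at z=0).
Subtracting the P sphere from Q and R: z² cancels, leaving linear equations in x and y:
93.8 x + 354.4 y = 30138.73
273.8 x + 355.8 y = 44879.47
Solving: x ≈ 81.399, y ≈ 63.497 km (keep extra digits for the depth step; rounded: 81.4, 63.5).
Then from the P sphere: z² = 190.39² − (x + 63.5)² − (y + 58.8)² with x = 81.399, y = 63.497, so z ≈ 17.207 ≈ 17.2 km.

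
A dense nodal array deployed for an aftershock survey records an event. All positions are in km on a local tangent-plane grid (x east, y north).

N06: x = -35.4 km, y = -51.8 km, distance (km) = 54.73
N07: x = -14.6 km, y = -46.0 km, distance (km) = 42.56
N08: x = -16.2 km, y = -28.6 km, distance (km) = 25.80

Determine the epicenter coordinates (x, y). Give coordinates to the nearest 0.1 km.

x ≈ -9.1 km, y ≈ -3.8 km

Circle about each station: (x + 35.4)² + (y + 51.8)² = 54.73²; (x + 14.6)² + (y + 46.0)² = 42.56²; (x + 16.2)² + (y + 28.6)² = 25.80².
Subtracting the N06 equation from the N07 and N08 equations removes the quadratic terms:
41.6 x + 11.6 y = -423.22
38.4 x + 46.4 y = -526.27
Solving the 2×2 system: x ≈ -9.1, y ≈ -3.8 km.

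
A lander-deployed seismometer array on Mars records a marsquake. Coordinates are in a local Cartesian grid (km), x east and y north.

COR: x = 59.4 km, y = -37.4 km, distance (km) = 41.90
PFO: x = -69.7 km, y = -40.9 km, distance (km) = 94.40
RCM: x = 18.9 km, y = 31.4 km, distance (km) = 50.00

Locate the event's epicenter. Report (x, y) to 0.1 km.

(22.0, -18.5)

Circle about each station: (x − 59.4)² + (y + 37.4)² = 41.90²; (x + 69.7)² + (y + 40.9)² = 94.40²; (x − 18.9)² + (y − 31.4)² = 50.00².
Subtracting pairs of circle equations eliminates x²+y² and gives linear equations (the radical axes):
-258.2 x − 7.0 y = -5551.97
-81.0 x + 137.6 y = -4328.34
Solving the 2×2 system: x ≈ 22.0, y ≈ -18.5 km.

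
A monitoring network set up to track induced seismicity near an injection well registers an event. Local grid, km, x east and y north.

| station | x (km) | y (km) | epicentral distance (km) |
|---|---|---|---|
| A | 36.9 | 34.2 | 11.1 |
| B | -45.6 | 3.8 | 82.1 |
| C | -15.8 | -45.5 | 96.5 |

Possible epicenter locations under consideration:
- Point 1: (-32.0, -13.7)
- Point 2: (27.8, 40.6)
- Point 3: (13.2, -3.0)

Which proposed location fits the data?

For each candidate, compare |candidate − station| to the reported distance:
Point 1: residuals A 72.8, B 59.9, C 60.8 → max 72.8 km
Point 2: residuals A 0.0, B 0.0, C 0.0 → max 0.0 km
Point 3: residuals A 33.0, B 22.9, C 45.0 → max 45.0 km
Only Point 2 has all residuals ≈ 0.

Point 2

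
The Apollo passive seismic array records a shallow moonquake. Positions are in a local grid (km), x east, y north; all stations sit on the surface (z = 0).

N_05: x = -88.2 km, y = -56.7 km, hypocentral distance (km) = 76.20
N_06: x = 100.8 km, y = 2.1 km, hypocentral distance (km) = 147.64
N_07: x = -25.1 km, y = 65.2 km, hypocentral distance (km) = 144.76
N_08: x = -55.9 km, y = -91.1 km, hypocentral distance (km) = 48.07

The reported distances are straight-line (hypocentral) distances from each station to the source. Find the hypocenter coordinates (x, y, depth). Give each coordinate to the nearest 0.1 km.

(-20.7, -76.5, 29.3)

Each station gives a sphere (x−x_i)² + (y−y_i)² + z² = d_i² (stations at z=0).
Subtracting the N_05 sphere from N_06 and N_07: z² cancels, leaving linear equations in x and y:
378.0 x + 117.6 y = -16820.21
126.2 x + 243.8 y = -21262.10
Solving: x ≈ -20.699, y ≈ -76.497 km (keep extra digits for the depth step; rounded: -20.7, -76.5).
Then from the N_05 sphere: z² = 76.20² − (x + 88.2)² − (y + 56.7)² with x = -20.699, y = -76.497, so z ≈ 29.294 ≈ 29.3 km.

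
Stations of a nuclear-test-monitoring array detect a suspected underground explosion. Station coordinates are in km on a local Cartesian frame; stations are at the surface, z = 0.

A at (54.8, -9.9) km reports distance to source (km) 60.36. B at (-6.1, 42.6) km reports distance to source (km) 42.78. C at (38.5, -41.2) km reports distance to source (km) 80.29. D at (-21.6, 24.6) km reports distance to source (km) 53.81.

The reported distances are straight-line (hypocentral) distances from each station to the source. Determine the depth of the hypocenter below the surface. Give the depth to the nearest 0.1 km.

Each station gives a sphere (x−x_i)² + (y−y_i)² + z² = d_i² (stations at z=0).
Subtracting the A sphere from B and C: z² cancels, leaving linear equations in x and y:
-121.8 x + 105.0 y = 564.12
-32.6 x − 62.6 y = -2724.51
Solving: x ≈ 22.698, y ≈ 31.702 km (keep extra digits for the depth step; rounded: 22.7, 31.7).
Then from the A sphere: z² = 60.36² − (x − 54.8)² − (y + 9.9)² with x = 22.698, y = 31.702, so z ≈ 29.700 ≈ 29.7 km.

z ≈ 29.7 km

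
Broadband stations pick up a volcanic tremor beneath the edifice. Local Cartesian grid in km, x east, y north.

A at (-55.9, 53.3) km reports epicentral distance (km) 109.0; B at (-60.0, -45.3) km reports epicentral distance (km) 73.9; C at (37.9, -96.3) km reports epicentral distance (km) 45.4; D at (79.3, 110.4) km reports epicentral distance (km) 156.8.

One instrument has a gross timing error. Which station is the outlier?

C

Solve using three stations at a time. Using A, B, D (subtract circle equations pairwise → linear system) gives (x, y) ≈ (12.6, -31.5).
Distances from that point to each station vs reported:
  A: calculated 109.0 vs reported 109.0 → residual 0.0 km
  B: calculated 73.9 vs reported 73.9 → residual 0.0 km
  C: calculated 69.6 vs reported 45.4 → residual 24.2 km
  D: calculated 156.8 vs reported 156.8 → residual 0.0 km
A, B, D are mutually consistent (residuals ≈ 0); C is off by 24.2 km.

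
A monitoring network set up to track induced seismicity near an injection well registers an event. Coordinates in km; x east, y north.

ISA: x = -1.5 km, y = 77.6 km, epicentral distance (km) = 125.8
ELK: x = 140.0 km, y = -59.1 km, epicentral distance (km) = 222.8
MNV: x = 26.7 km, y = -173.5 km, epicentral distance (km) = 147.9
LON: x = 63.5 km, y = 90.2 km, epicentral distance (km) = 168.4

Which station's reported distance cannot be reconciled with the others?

ELK

Solve using three stations at a time. Using ISA, MNV, LON (subtract circle equations pairwise → linear system) gives (x, y) ≈ (-41.0, -41.9).
Distances from that point to each station vs reported:
  ISA: calculated 125.9 vs reported 125.8 → residual 0.1 km
  ELK: calculated 181.8 vs reported 222.8 → residual 41.0 km
  MNV: calculated 148.0 vs reported 147.9 → residual 0.1 km
  LON: calculated 168.5 vs reported 168.4 → residual 0.1 km
ISA, MNV, LON are mutually consistent (residuals ≈ 0); ELK is off by 41.0 km.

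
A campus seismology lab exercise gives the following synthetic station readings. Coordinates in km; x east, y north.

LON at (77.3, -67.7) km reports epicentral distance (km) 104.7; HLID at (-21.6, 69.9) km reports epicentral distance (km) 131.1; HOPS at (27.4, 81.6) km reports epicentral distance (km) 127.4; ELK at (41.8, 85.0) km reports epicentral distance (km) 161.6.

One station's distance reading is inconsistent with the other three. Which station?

Solve using three stations at a time. Using LON, HLID, ELK (subtract circle equations pairwise → linear system) gives (x, y) ≈ (-27.3, -61.2).
Distances from that point to each station vs reported:
  LON: calculated 104.8 vs reported 104.7 → residual 0.1 km
  HLID: calculated 131.2 vs reported 131.1 → residual 0.1 km
  HOPS: calculated 152.9 vs reported 127.4 → residual 25.5 km
  ELK: calculated 161.7 vs reported 161.6 → residual 0.1 km
LON, HLID, ELK are mutually consistent (residuals ≈ 0); HOPS is off by 25.5 km.

HOPS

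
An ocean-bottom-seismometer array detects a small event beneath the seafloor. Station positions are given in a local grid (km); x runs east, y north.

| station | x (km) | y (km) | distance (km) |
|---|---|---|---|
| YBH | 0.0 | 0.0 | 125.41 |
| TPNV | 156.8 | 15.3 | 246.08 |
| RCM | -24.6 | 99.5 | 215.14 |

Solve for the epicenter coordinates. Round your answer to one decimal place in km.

-52.7 km east, -113.8 km north

Circle about each station: x² + y² = 125.41²; (x − 156.8)² + (y − 15.3)² = 246.08²; (x + 24.6)² + (y − 99.5)² = 215.14².
Subtracting pairs of circle equations eliminates x²+y² and gives linear equations (the radical axes):
313.6 x + 30.6 y = -20007.37
-49.2 x + 199.0 y = -20052.14
Solving the 2×2 system: x ≈ -52.7, y ≈ -113.8 km.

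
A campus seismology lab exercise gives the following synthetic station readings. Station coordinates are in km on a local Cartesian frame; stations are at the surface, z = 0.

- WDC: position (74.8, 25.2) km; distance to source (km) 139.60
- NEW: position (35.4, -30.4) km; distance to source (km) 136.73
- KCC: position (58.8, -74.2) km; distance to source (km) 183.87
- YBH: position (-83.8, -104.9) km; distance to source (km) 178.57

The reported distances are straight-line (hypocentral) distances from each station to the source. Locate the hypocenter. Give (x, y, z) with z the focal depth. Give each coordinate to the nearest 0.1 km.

x ≈ -52.9 km, y ≈ 66.8 km, depth ≈ 38.1 km

Each station gives a sphere (x−x_i)² + (y−y_i)² + z² = d_i² (stations at z=0).
Subtracting the WDC sphere from NEW and KCC: z² cancels, leaving linear equations in x and y:
-78.8 x − 111.2 y = -3259.69
-32.0 x − 198.8 y = -11587.02
Solving: x ≈ -52.899, y ≈ 66.800 km (keep extra digits for the depth step; rounded: -52.9, 66.8).
Then from the WDC sphere: z² = 139.60² − (x − 74.8)² − (y − 25.2)² with x = -52.899, y = 66.800, so z ≈ 38.086 ≈ 38.1 km.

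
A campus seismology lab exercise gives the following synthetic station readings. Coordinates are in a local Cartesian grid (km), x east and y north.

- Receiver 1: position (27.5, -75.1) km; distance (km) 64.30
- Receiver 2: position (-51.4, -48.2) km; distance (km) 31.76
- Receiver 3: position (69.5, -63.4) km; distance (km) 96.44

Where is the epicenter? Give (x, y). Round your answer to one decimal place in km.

Circle about each station: (x − 27.5)² + (y + 75.1)² = 64.30²; (x + 51.4)² + (y + 48.2)² = 31.76²; (x − 69.5)² + (y + 63.4)² = 96.44².
Subtracting pairs of circle equations eliminates x²+y² and gives linear equations (the radical axes):
-157.8 x + 53.8 y = 1694.73
84.0 x + 23.4 y = -2712.63
Solving the 2×2 system: x ≈ -22.6, y ≈ -34.8 km.

(-22.6, -34.8)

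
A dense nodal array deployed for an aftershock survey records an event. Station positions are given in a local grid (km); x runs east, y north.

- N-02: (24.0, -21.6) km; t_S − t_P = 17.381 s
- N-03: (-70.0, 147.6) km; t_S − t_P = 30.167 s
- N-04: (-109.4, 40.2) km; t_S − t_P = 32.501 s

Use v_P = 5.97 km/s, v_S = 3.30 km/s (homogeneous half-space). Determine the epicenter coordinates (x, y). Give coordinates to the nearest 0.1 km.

Distance from S−P lag: d = Δt · v_P v_S / (v_P − v_S) = Δt · (5.97·3.30)/(5.97−3.30) ≈ 7.3787·Δt.
So d_N-02 = 128.25, d_N-03 = 222.59, d_N-04 = 239.81 km.
Circle about each station: (x − 24.0)² + (y + 21.6)² = 128.25²; (x + 70.0)² + (y − 147.6)² = 222.59²; (x + 109.4)² + (y − 40.2)² = 239.81².
Subtracting the N-02 equation from the N-03 and N-04 equations removes the quadratic terms:
-188.0 x + 338.4 y = -7455.05
-266.8 x + 123.6 y = -28518.93
Solving the 2×2 system: x ≈ 130.2, y ≈ 50.3 km.

(130.2, 50.3)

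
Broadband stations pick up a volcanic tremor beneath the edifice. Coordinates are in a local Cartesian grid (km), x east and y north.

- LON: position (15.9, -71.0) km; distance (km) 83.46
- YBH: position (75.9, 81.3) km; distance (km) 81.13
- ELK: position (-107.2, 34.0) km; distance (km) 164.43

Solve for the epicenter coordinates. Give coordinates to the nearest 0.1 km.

54.3 km east, 3.1 km north

Circle about each station: (x − 15.9)² + (y + 71.0)² = 83.46²; (x − 75.9)² + (y − 81.3)² = 81.13²; (x + 107.2)² + (y − 34.0)² = 164.43².
Subtracting the LON equation from the YBH and ELK equations removes the quadratic terms:
120.0 x + 304.6 y = 7460.18
-246.2 x + 210.0 y = -12717.62
Solving the 2×2 system: x ≈ 54.3, y ≈ 3.1 km.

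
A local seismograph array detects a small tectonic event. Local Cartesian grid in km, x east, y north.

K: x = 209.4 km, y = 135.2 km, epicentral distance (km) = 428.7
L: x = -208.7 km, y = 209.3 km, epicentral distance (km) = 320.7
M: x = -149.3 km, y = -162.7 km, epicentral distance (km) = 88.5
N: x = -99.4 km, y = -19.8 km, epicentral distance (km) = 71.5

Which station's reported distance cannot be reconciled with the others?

K

Solve using three stations at a time. Using L, M, N (subtract circle equations pairwise → linear system) gives (x, y) ≈ (-96.9, -91.3).
Distances from that point to each station vs reported:
  K: calculated 381.0 vs reported 428.7 → residual 47.7 km
  L: calculated 320.7 vs reported 320.7 → residual 0.0 km
  M: calculated 88.5 vs reported 88.5 → residual 0.0 km
  N: calculated 71.5 vs reported 71.5 → residual 0.0 km
L, M, N are mutually consistent (residuals ≈ 0); K is off by 47.7 km.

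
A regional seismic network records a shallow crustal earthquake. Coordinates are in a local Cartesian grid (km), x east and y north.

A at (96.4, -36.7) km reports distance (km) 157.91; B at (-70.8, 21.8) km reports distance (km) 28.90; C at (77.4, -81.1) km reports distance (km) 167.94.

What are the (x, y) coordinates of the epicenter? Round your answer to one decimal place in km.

(-44.7, 34.2)

Circle about each station: (x − 96.4)² + (y + 36.7)² = 157.91²; (x + 70.8)² + (y − 21.8)² = 28.90²; (x − 77.4)² + (y + 81.1)² = 167.94².
Subtracting the A equation from the B and C equations removes the quadratic terms:
-334.4 x + 117.0 y = 18948.39
-38.0 x − 88.8 y = -1340.16
Solving the 2×2 system: x ≈ -44.7, y ≈ 34.2 km.
Check against A (with the unrounded x, y): √((x − 96.4)²+(y + 36.7)²) = 157.91 ≈ 157.91 km. ✓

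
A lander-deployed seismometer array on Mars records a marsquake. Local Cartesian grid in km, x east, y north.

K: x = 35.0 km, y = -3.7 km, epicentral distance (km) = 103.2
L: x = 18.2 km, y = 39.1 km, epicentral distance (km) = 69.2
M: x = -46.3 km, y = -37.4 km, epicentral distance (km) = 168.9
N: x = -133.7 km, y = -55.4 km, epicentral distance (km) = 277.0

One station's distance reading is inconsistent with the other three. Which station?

N

Solve using three stations at a time. Using K, L, M (subtract circle equations pairwise → linear system) gives (x, y) ≈ (55.4, 97.5).
Distances from that point to each station vs reported:
  K: calculated 103.2 vs reported 103.2 → residual 0.0 km
  L: calculated 69.2 vs reported 69.2 → residual 0.0 km
  M: calculated 168.9 vs reported 168.9 → residual 0.0 km
  N: calculated 243.1 vs reported 277.0 → residual 33.9 km
K, L, M are mutually consistent (residuals ≈ 0); N is off by 33.9 km.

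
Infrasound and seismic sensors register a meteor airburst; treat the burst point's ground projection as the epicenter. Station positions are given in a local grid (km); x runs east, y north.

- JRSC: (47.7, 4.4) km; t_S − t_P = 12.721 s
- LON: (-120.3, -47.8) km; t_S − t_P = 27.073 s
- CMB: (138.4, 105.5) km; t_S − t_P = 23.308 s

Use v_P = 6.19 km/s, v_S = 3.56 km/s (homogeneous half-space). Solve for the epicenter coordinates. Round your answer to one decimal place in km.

103.2 km east, -86.6 km north

Distance from S−P lag: d = Δt · v_P v_S / (v_P − v_S) = Δt · (6.19·3.56)/(6.19−3.56) ≈ 8.3789·Δt.
So d_JRSC = 106.59, d_LON = 226.84, d_CMB = 195.29 km.
Circle about each station: (x − 47.7)² + (y − 4.4)² = 106.59²; (x + 120.3)² + (y + 47.8)² = 226.84²; (x − 138.4)² + (y − 105.5)² = 195.29².
Subtracting pairs of circle equations eliminates x²+y² and gives linear equations (the radical axes):
-336.0 x − 104.4 y = -25632.68
181.4 x + 202.2 y = 1213.40
Solving the 2×2 system: x ≈ 103.2, y ≈ -86.6 km.
Check against JRSC (with the unrounded x, y): √((x − 47.7)²+(y − 4.4)²) = 106.56 ≈ 106.59 km. ✓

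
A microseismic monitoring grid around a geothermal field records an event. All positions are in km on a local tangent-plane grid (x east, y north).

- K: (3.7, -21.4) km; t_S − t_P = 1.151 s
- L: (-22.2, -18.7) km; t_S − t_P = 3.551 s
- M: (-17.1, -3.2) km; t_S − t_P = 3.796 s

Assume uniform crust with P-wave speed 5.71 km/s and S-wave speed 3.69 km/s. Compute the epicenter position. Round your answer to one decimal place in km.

x ≈ 13.6 km, y ≈ -28.2 km

Distance from S−P lag: d = Δt · v_P v_S / (v_P − v_S) = Δt · (5.71·3.69)/(5.71−3.69) ≈ 10.4306·Δt.
So d_K = 12.01, d_L = 37.04, d_M = 39.59 km.
Circle about each station: (x − 3.7)² + (y + 21.4)² = 12.01²; (x + 22.2)² + (y + 18.7)² = 37.04²; (x + 17.1)² + (y + 3.2)² = 39.59².
Subtracting pairs of circle equations eliminates x²+y² and gives linear equations (the radical axes):
-51.8 x + 5.4 y = -856.84
-41.6 x + 36.4 y = -1592.13
Solving the 2×2 system: x ≈ 13.6, y ≈ -28.2 km.
Check against K (with the unrounded x, y): √((x − 3.7)²+(y + 21.4)²) = 12.01 ≈ 12.01 km. ✓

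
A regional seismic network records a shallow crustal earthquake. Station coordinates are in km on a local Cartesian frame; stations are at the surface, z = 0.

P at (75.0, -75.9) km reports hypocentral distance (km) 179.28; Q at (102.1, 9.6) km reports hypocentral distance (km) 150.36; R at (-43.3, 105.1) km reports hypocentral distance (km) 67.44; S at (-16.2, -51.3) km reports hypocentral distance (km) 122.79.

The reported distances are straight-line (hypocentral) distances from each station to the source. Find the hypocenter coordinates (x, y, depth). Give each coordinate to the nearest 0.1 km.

Each station gives a sphere (x−x_i)² + (y−y_i)² + z² = d_i² (stations at z=0).
Subtracting the P sphere from Q and R: z² cancels, leaving linear equations in x and y:
54.2 x + 171.0 y = 8663.95
-236.6 x + 362.0 y = 29128.25
Solving: x ≈ -30.703, y ≈ 60.398 km (keep extra digits for the depth step; rounded: -30.7, 60.4).
Then from the P sphere: z² = 179.28² − (x − 75.0)² − (y + 75.9)² with x = -30.703, y = 60.398, so z ≈ 48.898 ≈ 48.9 km.
Check against S (with the unrounded solution): distance 122.79 ≈ 122.79 km. ✓

x ≈ -30.7 km, y ≈ 60.4 km, depth ≈ 48.9 km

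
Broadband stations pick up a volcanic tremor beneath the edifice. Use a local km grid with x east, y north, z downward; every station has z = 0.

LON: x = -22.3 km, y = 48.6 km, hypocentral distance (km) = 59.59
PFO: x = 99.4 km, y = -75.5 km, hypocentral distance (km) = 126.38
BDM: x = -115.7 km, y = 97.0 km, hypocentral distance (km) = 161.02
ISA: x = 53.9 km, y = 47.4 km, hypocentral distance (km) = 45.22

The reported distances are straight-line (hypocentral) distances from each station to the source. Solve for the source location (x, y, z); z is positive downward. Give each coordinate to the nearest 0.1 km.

(25.3, 23.6, 25.7)

Each station gives a sphere (x−x_i)² + (y−y_i)² + z² = d_i² (stations at z=0).
Subtracting the LON sphere from PFO and BDM: z² cancels, leaving linear equations in x and y:
243.4 x − 248.2 y = 300.42
-186.8 x + 96.8 y = -2440.23
Solving: x ≈ 25.286, y ≈ 23.586 km (keep extra digits for the depth step; rounded: 25.3, 23.6).
Then from the LON sphere: z² = 59.59² − (x + 22.3)² − (y − 48.6)² with x = 25.286, y = 23.586, so z ≈ 25.707 ≈ 25.7 km.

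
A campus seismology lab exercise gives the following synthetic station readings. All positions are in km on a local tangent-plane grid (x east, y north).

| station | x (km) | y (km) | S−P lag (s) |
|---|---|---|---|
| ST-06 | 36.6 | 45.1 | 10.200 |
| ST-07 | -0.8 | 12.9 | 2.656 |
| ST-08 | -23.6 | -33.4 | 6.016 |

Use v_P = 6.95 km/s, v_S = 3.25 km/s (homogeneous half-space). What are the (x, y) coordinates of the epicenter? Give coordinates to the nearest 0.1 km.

Distance from S−P lag: d = Δt · v_P v_S / (v_P − v_S) = Δt · (6.95·3.25)/(6.95−3.25) ≈ 6.1047·Δt.
So d_ST-06 = 62.27, d_ST-07 = 16.21, d_ST-08 = 36.73 km.
Circle about each station: (x − 36.6)² + (y − 45.1)² = 62.27²; (x + 0.8)² + (y − 12.9)² = 16.21²; (x + 23.6)² + (y + 33.4)² = 36.73².
Subtracting the ST-06 equation from the ST-07 and ST-08 equations removes the quadratic terms:
-74.8 x − 64.4 y = 408.27
-120.4 x − 157.0 y = 827.41
Solving the 2×2 system: x ≈ -2.7, y ≈ -3.2 km.

-2.7 km east, -3.2 km north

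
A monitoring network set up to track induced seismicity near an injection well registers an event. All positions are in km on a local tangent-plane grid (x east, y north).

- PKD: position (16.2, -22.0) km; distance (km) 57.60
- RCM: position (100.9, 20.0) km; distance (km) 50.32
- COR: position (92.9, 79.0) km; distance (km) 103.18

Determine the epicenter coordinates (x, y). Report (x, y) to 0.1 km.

Circle about each station: (x − 16.2)² + (y + 22.0)² = 57.60²; (x − 100.9)² + (y − 20.0)² = 50.32²; (x − 92.9)² + (y − 79.0)² = 103.18².
Subtracting pairs of circle equations eliminates x²+y² and gives linear equations (the radical axes):
169.4 x + 84.0 y = 10620.03
153.4 x + 202.0 y = 6796.62
Solving the 2×2 system: x ≈ 73.8, y ≈ -22.4 km.

73.8 km east, -22.4 km north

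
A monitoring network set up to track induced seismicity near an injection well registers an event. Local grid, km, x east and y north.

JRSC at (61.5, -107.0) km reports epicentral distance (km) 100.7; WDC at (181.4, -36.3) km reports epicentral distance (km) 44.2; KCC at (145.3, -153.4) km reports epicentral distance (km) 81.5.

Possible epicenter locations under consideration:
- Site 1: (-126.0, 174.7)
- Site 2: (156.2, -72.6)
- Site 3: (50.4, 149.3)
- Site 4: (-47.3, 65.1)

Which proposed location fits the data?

Site 2

For each candidate, compare |candidate − station| to the reported distance:
Site 1: residuals JRSC 237.7, WDC 328.6, KCC 344.2 → max 344.2 km
Site 2: residuals JRSC 0.1, WDC 0.0, KCC 0.0 → max 0.1 km
Site 3: residuals JRSC 155.8, WDC 183.0, KCC 235.7 → max 235.7 km
Site 4: residuals JRSC 102.9, WDC 206.0, KCC 209.8 → max 209.8 km
Only Site 2 has all residuals ≈ 0.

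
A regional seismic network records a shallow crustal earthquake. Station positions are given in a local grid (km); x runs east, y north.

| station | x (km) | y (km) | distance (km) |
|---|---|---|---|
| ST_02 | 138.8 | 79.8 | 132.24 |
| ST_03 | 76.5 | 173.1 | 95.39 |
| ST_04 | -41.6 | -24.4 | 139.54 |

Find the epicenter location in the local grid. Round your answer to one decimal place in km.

Circle about each station: (x − 138.8)² + (y − 79.8)² = 132.24²; (x − 76.5)² + (y − 173.1)² = 95.39²; (x + 41.6)² + (y + 24.4)² = 139.54².
Subtracting the ST_02 equation from the ST_03 and ST_04 equations removes the quadratic terms:
-124.6 x + 186.6 y = 18570.55
-360.8 x − 208.4 y = -25291.55
Solving the 2×2 system: x ≈ 9.1, y ≈ 105.6 km.
Check against ST_02 (with the unrounded x, y): √((x − 138.8)²+(y − 79.8)²) = 132.24 ≈ 132.24 km. ✓

9.1 km east, 105.6 km north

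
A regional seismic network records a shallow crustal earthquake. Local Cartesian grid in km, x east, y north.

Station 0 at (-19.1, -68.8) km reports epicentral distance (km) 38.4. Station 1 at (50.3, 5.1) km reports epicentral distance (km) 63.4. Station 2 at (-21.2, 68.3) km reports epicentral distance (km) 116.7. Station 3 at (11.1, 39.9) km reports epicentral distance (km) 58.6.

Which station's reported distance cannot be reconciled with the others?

Station 3

Solve using three stations at a time. Using Station 0, Station 1, Station 2 (subtract circle equations pairwise → linear system) gives (x, y) ≈ (10.3, -44.1).
Distances from that point to each station vs reported:
  Station 0: calculated 38.4 vs reported 38.4 → residual 0.0 km
  Station 1: calculated 63.4 vs reported 63.4 → residual 0.0 km
  Station 2: calculated 116.7 vs reported 116.7 → residual 0.0 km
  Station 3: calculated 84.0 vs reported 58.6 → residual 25.4 km
Station 0, Station 1, Station 2 are mutually consistent (residuals ≈ 0); Station 3 is off by 25.4 km.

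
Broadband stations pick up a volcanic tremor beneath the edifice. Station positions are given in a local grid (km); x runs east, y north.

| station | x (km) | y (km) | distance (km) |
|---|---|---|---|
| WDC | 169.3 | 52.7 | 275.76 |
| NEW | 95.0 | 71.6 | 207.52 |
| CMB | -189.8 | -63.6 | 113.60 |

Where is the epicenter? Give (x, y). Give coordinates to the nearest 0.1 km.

-103.1 km east, 9.8 km north

Circle about each station: (x − 169.3)² + (y − 52.7)² = 275.76²; (x − 95.0)² + (y − 71.6)² = 207.52²; (x + 189.8)² + (y + 63.6)² = 113.60².
Subtracting pairs of circle equations eliminates x²+y² and gives linear equations (the radical axes):
-148.6 x + 37.8 y = 15690.81
-718.2 x − 232.6 y = 71767.84
Solving the 2×2 system: x ≈ -103.1, y ≈ 9.8 km.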